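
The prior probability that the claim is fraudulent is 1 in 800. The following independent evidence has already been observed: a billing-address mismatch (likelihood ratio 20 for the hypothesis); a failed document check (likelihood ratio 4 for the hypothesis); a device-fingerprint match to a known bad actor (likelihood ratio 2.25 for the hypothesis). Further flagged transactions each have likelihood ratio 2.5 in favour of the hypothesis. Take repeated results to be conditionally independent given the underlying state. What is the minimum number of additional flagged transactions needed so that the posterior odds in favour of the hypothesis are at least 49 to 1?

Prior odds = 0.00125/0.99875 = 1/799.
Combined Bayes factor of the evidence already in hand = 20 × 4 × 2.25 = 180.
Odds after that evidence = (1/799) × 180 = 180/799.
Target odds = 49.
Need 2.5ⁿ ≥ 49 ÷ (180/799) = 39151/180.
2.5⁵ = 97.65625 falls short of 39151/180 but 2.5⁶ = 244.140625 reaches it, so n = 6.

6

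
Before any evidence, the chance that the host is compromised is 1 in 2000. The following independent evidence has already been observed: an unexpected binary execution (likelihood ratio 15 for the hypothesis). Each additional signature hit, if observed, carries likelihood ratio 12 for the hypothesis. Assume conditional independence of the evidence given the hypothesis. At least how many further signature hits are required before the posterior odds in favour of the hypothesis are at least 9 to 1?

3

Prior odds = 0.0005/0.9995 = 1/1999.
Bayes factor of the evidence already in hand = 15.
Odds after that evidence = (1/1999) × 15 = 15/1999.
Target odds = 9.
Need 12ⁿ ≥ 9 ÷ (15/1999) = 1199.4.
12² = 144 falls short of 1199.4 but 12³ = 1728 reaches it, so n = 3.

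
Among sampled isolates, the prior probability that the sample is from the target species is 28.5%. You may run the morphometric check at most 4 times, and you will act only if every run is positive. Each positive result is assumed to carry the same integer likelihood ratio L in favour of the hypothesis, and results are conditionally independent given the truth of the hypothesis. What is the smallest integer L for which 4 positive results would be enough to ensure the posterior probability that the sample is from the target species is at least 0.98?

Prior odds = 0.285/0.715 = 57/143.
Target odds = 0.98/0.02 = 49.
Need L⁴ ≥ 49 ÷ (57/143) = 7007/57.
3⁴ = 81 < 7007/57 ≤ 256 = 4⁴, so L = 4.

4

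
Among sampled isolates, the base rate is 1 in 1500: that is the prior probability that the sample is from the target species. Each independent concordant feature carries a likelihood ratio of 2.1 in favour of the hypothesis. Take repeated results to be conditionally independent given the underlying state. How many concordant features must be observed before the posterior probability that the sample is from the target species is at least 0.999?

Prior odds: (1/1500) ÷ (1499/1500) = 1/1499.
Likelihood ratio per concordant feature = 2.1.
Target posterior odds = 0.999/0.001 = 999.
Require 2.1ⁿ ≥ 999 ÷ (1/1499) = 1497501.
2.1¹⁹ ≈1.32485e+06 falls short of 1497501 but 2.1²⁰ ≈2.78218e+06 reaches it, so n = 20.

20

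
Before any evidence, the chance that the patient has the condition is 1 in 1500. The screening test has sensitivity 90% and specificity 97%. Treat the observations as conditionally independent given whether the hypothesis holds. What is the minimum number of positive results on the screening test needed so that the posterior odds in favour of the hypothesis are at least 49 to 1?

Prior odds = (1/1500)/(1499/1500) = 1/1499.
False-positive rate = 1 − 0.97 = 0.03; likelihood ratio of a positive = 0.9/0.03 = 30.
Target odds = 49.
Need (1/1499) × 30ⁿ ≥ 49, i.e. 30ⁿ ≥ 73451.
30³ = 27000 falls short of 73451 but 30⁴ = 810000 reaches it, so n = 4.

4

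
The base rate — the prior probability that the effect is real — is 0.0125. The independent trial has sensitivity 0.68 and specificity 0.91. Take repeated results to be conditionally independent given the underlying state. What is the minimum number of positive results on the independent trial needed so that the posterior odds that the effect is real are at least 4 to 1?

3

Prior odds: 0.0125 ÷ 0.9875 = 1/79.
False-positive rate = 1 − 0.91 = 0.09; likelihood ratio of a positive = 0.68/0.09 = 68/9.
Target odds = 4.
Need (1/79) × (68/9)ⁿ ≥ 4, i.e. (68/9)ⁿ ≥ 316.
(68/9)² = 4624/81 falls short of 316 but (68/9)³ = 314432/729 reaches it, so n = 3.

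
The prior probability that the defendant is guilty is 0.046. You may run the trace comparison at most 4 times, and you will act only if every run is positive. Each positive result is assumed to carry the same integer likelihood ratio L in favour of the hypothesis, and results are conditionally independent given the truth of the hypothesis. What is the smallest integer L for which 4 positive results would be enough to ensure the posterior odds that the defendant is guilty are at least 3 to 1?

Prior odds = 0.046/0.954 = 23/477.
Target odds = 3.
Need L⁴ ≥ 3 ÷ (23/477) = 1431/23.
2⁴ = 16 < 1431/23 ≤ 81 = 3⁴, so L = 3.

3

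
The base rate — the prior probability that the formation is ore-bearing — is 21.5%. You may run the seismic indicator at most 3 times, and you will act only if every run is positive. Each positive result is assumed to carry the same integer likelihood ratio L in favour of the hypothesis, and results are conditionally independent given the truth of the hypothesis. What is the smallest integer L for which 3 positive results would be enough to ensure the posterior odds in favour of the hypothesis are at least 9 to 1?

4

Prior odds = 0.215/0.785 = 43/157.
Target odds = 9.
Need L³ ≥ 9 ÷ (43/157) = 1413/43.
3³ = 27 < 1413/43 ≤ 64 = 4³, so L = 4.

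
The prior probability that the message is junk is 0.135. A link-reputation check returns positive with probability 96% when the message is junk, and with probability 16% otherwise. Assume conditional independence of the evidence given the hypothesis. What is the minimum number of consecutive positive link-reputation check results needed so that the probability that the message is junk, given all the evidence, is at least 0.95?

Prior odds: 0.135 ÷ 0.865 = 27/173.
Likelihood ratio of a positive result = 0.96/0.16 = 6.
Target odds: 0.95 ÷ 0.05 = 19.
Need (27/173) × 6ⁿ ≥ 19, i.e. 6ⁿ ≥ 3287/27.
6² = 36 falls short of 3287/27 but 6³ = 216 reaches it, so n = 3.

3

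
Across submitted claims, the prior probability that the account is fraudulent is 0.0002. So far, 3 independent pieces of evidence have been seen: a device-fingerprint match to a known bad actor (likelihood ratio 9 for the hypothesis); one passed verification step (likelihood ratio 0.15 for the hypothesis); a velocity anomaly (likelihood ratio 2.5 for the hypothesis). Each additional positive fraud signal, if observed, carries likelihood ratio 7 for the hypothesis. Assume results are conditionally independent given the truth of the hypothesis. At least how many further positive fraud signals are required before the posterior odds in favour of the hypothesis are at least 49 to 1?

6

Prior odds = 0.0002/0.9998 = 1/4999.
Combined Bayes factor of the evidence already in hand = 9 × 0.15 × 2.5 = 3.375.
Odds after that evidence = (1/4999) × 3.375 = 27/39992.
Target odds = 49.
Need 7ⁿ ≥ 49 ÷ (27/39992) = 1959608/27.
7⁵ = 16807 falls short of 1959608/27 but 7⁶ = 117649 reaches it, so n = 6.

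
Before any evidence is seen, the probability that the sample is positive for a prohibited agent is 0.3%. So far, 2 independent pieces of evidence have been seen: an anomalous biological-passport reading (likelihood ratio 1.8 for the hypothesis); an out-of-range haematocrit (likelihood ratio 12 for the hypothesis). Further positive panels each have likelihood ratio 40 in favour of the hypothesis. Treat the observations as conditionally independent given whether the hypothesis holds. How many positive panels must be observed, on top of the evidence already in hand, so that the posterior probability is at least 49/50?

2

Prior odds = 0.003/0.997 = 3/997.
Combined Bayes factor of the evidence already in hand = 1.8 × 12 = 21.6.
Odds after that evidence = (3/997) × 21.6 = 324/4985.
Target odds = 0.98/0.02 = 49.
Need 40ⁿ ≥ 49 ÷ (324/4985) = 244265/324.
40¹ = 40 falls short of 244265/324 but 40² = 1600 reaches it, so n = 2.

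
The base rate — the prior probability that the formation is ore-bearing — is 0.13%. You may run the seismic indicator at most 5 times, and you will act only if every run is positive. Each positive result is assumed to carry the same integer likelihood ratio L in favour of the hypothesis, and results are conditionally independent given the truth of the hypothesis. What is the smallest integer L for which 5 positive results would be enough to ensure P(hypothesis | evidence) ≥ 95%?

7

Prior odds = 0.0013/0.9987 = 13/9987.
Target odds = 0.95/0.05 = 19.
Need L⁵ ≥ 19 ÷ (13/9987) = 189753/13.
6⁵ = 7776 < 189753/13 ≤ 16807 = 7⁵, so L = 7.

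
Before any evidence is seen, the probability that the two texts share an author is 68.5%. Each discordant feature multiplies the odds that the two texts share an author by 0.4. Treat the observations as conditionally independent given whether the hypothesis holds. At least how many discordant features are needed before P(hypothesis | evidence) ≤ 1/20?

Prior odds: 0.685 ÷ 0.315 = 137/63.
Likelihood ratio per discordant feature = 0.4.
Target odds: 0.05 ÷ 0.95 = 1/19.
Require 0.4ⁿ ≤ 1/19 ÷ (137/63) = 63/2603.
0.4⁴ = 0.0256 is still above 63/2603 but 0.4⁵ = 0.01024 is at or below it, so n = 5.

5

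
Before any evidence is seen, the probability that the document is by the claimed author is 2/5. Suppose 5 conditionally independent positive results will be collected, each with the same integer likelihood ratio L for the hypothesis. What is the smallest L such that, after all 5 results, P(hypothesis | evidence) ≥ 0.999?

Prior odds = 0.4/0.6 = 2/3.
Target odds = 0.999/0.001 = 999.
Need L⁵ ≥ 999 ÷ (2/3) = 1498.5.
4⁵ = 1024 < 1498.5 ≤ 3125 = 5⁵, so L = 5.

5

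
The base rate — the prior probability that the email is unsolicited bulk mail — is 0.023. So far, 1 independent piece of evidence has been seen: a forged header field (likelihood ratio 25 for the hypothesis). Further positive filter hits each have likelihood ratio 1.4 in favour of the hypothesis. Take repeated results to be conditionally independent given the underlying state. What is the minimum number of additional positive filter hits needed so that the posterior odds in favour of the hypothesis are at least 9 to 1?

9

Prior odds = 0.023/0.977 = 23/977.
Bayes factor of the evidence already in hand = 25.
Odds after that evidence = (23/977) × 25 = 575/977.
Target odds = 9.
Need 1.4ⁿ ≥ 9 ÷ (575/977) = 8793/575.
1.4⁸ = 5764801/390625 falls short of 8793/575 but 1.4⁹ = 40353607/1953125 reaches it, so n = 9.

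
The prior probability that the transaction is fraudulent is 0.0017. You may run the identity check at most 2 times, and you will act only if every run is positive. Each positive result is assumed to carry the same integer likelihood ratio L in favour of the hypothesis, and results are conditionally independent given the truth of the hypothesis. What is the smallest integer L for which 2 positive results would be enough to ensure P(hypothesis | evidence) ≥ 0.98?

Prior odds = 0.0017/0.9983 = 17/9983.
Target odds = 0.98/0.02 = 49.
Need L² ≥ 49 ÷ (17/9983) = 489167/17.
169² = 28561 < 489167/17 ≤ 28900 = 170², so L = 170.

170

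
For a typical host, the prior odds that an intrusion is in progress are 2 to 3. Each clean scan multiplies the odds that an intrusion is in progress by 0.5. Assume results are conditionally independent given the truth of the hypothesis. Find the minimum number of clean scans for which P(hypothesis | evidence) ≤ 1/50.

6

Prior odds = 2/3.
Likelihood ratio per clean scan = 0.5.
Target posterior odds = 0.02/0.98 = 1/49.
Require 0.5ⁿ ≤ 1/49 ÷ (2/3) = 3/98.
0.5⁵ = 0.03125 is still above 3/98 but 0.5⁶ = 0.015625 is at or below it, so n = 6.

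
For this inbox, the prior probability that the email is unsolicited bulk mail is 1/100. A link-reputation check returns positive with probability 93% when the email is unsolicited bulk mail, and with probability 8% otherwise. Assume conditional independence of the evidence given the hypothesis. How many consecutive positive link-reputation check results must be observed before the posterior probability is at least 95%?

4

Prior odds = 0.01/0.99 = 1/99.
Likelihood ratio of a positive result = 0.93/0.08 = 11.625.
Target odds: 0.95 ÷ 0.05 = 19.
Require 11.625ⁿ ≥ 19 ÷ (1/99) = 1881.
11.625³ = 804357/512 falls short of 1881 but 11.625⁴ = 74805201/4096 reaches it, so n = 4.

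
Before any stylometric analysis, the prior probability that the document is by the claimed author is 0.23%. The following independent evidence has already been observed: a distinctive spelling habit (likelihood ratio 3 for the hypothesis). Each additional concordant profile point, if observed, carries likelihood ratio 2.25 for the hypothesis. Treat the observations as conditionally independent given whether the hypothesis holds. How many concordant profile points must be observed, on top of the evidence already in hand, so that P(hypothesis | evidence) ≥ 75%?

Prior odds = 0.0023/0.9977 = 23/9977.
Bayes factor of the evidence already in hand = 3.
Odds after that evidence = (23/9977) × 3 = 69/9977.
Target odds = 0.75/0.25 = 3.
Need 2.25ⁿ ≥ 3 ÷ (69/9977) = 9977/23.
2.25⁷ = 4782969/16384 falls short of 9977/23 but 2.25⁸ = 43046721/65536 reaches it, so n = 8.

8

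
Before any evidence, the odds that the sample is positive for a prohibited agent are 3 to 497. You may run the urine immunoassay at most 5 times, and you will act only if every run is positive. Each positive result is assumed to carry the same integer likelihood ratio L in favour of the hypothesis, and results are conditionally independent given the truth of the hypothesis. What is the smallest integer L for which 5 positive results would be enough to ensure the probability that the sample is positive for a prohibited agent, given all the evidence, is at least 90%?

Prior odds = 3/497.
Target odds = 0.9/0.1 = 9.
Need L⁵ ≥ 9 ÷ (3/497) = 1491.
4⁵ = 1024 < 1491 ≤ 3125 = 5⁵, so L = 5.

5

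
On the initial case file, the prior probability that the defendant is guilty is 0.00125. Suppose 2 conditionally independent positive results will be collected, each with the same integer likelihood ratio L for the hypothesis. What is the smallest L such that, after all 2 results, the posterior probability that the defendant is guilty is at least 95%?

124

Prior odds = 0.00125/0.99875 = 1/799.
Target odds = 0.95/0.05 = 19.
Need L² ≥ 19 ÷ (1/799) = 15181.
123² = 15129 < 15181 ≤ 15376 = 124², so L = 124.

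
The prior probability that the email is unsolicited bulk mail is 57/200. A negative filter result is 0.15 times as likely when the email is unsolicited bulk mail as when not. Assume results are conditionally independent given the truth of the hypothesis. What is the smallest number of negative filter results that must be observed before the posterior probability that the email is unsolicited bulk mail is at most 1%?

Prior odds = 0.285/0.715 = 57/143.
Likelihood ratio per negative filter result = 0.15.
Target odds: 0.01 ÷ 0.99 = 1/99.
Need (57/143) × 0.15ⁿ ≤ 1/99, i.e. 0.15ⁿ ≤ 13/513.
0.15¹ = 0.15 is still above 13/513 but 0.15² = 0.0225 is at or below it, so n = 2.

2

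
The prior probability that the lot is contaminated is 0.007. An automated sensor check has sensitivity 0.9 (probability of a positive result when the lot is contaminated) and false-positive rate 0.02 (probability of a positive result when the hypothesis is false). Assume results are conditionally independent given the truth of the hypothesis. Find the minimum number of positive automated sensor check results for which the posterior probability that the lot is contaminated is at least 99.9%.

Prior odds = 0.007/0.993 = 7/993.
Likelihood ratio of a positive result = 0.9/0.02 = 45.
Target odds: 0.999 ÷ 0.001 = 999.
Require 45ⁿ ≥ 999 ÷ (7/993) = 992007/7.
45³ = 91125 falls short of 992007/7 but 45⁴ = 4100625 reaches it, so n = 4.

4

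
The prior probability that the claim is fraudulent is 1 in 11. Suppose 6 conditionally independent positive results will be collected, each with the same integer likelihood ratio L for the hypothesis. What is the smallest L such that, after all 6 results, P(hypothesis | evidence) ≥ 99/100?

Prior odds = (1/11)/(10/11) = 0.1.
Target odds = 0.99/0.01 = 99.
Need L⁶ ≥ 99 ÷ 0.1 = 990.
3⁶ = 729 < 990 ≤ 4096 = 4⁶, so L = 4.

4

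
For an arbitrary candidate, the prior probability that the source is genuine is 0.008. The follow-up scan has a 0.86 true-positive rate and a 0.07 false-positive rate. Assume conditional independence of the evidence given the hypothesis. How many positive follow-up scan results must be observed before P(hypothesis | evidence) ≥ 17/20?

3

Prior odds: 0.008 ÷ 0.992 = 1/124.
Likelihood ratio of a positive result = 0.86/0.07 = 86/7.
Target posterior odds = 0.85/0.15 = 17/3.
Need (1/124) × (86/7)ⁿ ≥ 17/3, i.e. (86/7)ⁿ ≥ 2108/3.
(86/7)² = 7396/49 falls short of 2108/3 but (86/7)³ = 636056/343 reaches it, so n = 3.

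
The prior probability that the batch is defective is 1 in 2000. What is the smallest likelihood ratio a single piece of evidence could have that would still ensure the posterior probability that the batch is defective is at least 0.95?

37981

Prior odds = 0.0005/0.9995 = 1/1999.
Target odds = 0.95/0.05 = 19.
Required Bayes factor = 19 ÷ (1/1999) = 37981.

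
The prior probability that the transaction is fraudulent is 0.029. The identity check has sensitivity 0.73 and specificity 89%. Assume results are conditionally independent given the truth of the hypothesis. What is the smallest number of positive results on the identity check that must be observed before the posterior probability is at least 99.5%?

5

Prior odds: 0.029 ÷ 0.971 = 29/971.
False-positive rate = 1 − 0.89 = 0.11; likelihood ratio of a positive = 0.73/0.11 = 73/11.
Target odds: 0.995 ÷ 0.005 = 199.
Require (73/11)ⁿ ≥ 199 ÷ (29/971) = 193229/29.
(73/11)⁴ = 28398241/14641 falls short of 193229/29 but (73/11)⁵ ≈12872.1 reaches it, so n = 5.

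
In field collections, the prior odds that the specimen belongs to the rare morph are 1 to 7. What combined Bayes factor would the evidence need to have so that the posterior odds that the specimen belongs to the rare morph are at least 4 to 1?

28

Prior odds = 1/7.
Target odds = 4.
Required Bayes factor = 4 ÷ (1/7) = 28.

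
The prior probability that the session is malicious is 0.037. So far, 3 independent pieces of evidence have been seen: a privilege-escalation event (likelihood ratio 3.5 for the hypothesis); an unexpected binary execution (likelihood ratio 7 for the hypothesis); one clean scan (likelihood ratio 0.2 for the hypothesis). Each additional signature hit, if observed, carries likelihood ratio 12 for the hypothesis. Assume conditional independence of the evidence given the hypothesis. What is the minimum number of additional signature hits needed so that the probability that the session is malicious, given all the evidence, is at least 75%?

Prior odds = 0.037/0.963 = 37/963.
Combined Bayes factor of the evidence already in hand = 3.5 × 7 × 0.2 = 4.9.
Odds after that evidence = (37/963) × 4.9 = 1813/9630.
Target odds = 0.75/0.25 = 3.
Need 12ⁿ ≥ 3 ÷ (1813/9630) = 28890/1813.
12¹ = 12 falls short of 28890/1813 but 12² = 144 reaches it, so n = 2.

2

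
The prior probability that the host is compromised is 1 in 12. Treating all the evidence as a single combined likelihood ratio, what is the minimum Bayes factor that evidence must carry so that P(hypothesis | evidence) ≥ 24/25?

Prior odds = (1/12)/(11/12) = 1/11.
Target odds = 0.96/0.04 = 24.
Required Bayes factor = 24 ÷ (1/11) = 264.

264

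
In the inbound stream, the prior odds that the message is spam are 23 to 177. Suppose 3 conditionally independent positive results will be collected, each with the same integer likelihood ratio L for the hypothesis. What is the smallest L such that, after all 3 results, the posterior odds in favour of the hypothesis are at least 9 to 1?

Prior odds = 23/177.
Target odds = 9.
Need L³ ≥ 9 ÷ (23/177) = 1593/23.
4³ = 64 < 1593/23 ≤ 125 = 5³, so L = 5.

5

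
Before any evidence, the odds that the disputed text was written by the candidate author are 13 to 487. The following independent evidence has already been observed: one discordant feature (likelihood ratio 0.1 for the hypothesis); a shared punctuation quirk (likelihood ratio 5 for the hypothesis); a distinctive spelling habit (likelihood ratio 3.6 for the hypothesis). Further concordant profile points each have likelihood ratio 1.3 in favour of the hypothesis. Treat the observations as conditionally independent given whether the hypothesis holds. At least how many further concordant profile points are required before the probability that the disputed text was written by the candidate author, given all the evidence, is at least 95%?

23

Prior odds = 13/487.
Combined Bayes factor of the evidence already in hand = 0.1 × 5 × 3.6 = 1.8.
Odds after that evidence = (13/487) × 1.8 = 117/2435.
Target odds = 0.95/0.05 = 19.
Need 1.3ⁿ ≥ 19 ÷ (117/2435) = 46265/117.
1.3²² ≈321.184 falls short of 46265/117 but 1.3²³ ≈417.539 reaches it, so n = 23.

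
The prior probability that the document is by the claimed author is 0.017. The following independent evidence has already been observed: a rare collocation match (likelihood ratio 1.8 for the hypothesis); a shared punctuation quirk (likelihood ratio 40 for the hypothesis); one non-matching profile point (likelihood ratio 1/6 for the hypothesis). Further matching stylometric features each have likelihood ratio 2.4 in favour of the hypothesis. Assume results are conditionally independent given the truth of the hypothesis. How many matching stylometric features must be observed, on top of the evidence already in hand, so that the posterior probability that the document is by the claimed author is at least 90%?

Prior odds = 0.017/0.983 = 17/983.
Combined Bayes factor of the evidence already in hand = 1.8 × 40 × (1/6) = 12.
Odds after that evidence = (17/983) × 12 = 204/983.
Target odds = 0.9/0.1 = 9.
Need 2.4ⁿ ≥ 9 ÷ (204/983) = 2949/68.
2.4⁴ = 33.1776 falls short of 2949/68 but 2.4⁵ = 79.62624 reaches it, so n = 5.

5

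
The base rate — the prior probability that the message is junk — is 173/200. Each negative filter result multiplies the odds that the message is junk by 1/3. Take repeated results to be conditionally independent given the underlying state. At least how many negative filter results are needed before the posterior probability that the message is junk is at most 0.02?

Prior odds = 0.865/0.135 = 173/27.
Likelihood ratio per negative filter result = 1/3.
Target posterior odds = 0.02/0.98 = 1/49.
Need (173/27) × (1/3)ⁿ ≤ 1/49, i.e. (1/3)ⁿ ≤ 27/8477.
(1/3)⁵ = 1/243 is still above 27/8477 but (1/3)⁶ = 1/729 is at or below it, so n = 6.

6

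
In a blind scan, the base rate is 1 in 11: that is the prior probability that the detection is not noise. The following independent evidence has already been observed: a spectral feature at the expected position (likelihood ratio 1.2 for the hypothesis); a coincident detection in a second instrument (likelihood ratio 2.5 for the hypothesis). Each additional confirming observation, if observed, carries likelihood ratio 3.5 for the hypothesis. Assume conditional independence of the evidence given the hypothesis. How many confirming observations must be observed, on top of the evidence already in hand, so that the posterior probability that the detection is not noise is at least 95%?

4

Prior odds = (1/11)/(10/11) = 0.1.
Combined Bayes factor of the evidence already in hand = 1.2 × 2.5 = 3.
Odds after that evidence = 0.1 × 3 = 0.3.
Target odds = 0.95/0.05 = 19.
Need 3.5ⁿ ≥ 19 ÷ 0.3 = 190/3.
3.5³ = 42.875 falls short of 190/3 but 3.5⁴ = 150.0625 reaches it, so n = 4.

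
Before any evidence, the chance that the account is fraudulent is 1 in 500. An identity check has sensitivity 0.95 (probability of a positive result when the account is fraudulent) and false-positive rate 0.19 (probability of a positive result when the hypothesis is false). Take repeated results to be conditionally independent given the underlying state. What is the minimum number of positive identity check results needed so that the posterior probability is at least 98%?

Prior odds = 0.002/0.998 = 1/499.
Likelihood ratio of a positive result = 0.95/0.19 = 5.
Target posterior odds = 0.98/0.02 = 49.
Need (1/499) × 5ⁿ ≥ 49, i.e. 5ⁿ ≥ 24451.
5⁶ = 15625 falls short of 24451 but 5⁷ = 78125 reaches it, so n = 7.

7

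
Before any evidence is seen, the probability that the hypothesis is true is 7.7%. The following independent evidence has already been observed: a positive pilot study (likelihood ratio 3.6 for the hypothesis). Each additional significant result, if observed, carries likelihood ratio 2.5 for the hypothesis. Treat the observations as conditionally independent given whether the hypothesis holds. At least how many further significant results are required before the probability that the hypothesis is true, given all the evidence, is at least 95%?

Prior odds = 0.077/0.923 = 77/923.
Bayes factor of the evidence already in hand = 3.6.
Odds after that evidence = (77/923) × 3.6 = 1386/4615.
Target odds = 0.95/0.05 = 19.
Need 2.5ⁿ ≥ 19 ÷ (1386/4615) = 87685/1386.
2.5⁴ = 39.0625 falls short of 87685/1386 but 2.5⁵ = 97.65625 reaches it, so n = 5.

5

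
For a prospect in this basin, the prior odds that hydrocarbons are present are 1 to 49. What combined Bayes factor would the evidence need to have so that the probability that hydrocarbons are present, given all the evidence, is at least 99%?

4851

Prior odds = 1/49.
Target odds = 0.99/0.01 = 99.
Required Bayes factor = 99 ÷ (1/49) = 4851.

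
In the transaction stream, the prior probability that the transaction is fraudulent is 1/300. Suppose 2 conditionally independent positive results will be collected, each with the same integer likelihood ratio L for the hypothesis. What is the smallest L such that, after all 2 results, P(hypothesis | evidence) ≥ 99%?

173

Prior odds = (1/300)/(299/300) = 1/299.
Target odds = 0.99/0.01 = 99.
Need L² ≥ 99 ÷ (1/299) = 29601.
172² = 29584 < 29601 ≤ 29929 = 173², so L = 173.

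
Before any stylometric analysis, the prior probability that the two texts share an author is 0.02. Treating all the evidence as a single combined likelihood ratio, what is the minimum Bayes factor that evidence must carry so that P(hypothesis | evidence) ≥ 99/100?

Prior odds = 0.02/0.98 = 1/49.
Target odds = 0.99/0.01 = 99.
Required Bayes factor = 99 ÷ (1/49) = 4851.

4851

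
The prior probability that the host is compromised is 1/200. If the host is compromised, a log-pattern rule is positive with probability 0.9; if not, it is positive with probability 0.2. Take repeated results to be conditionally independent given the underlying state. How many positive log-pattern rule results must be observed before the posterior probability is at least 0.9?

5

Prior odds: 0.005 ÷ 0.995 = 1/199.
Likelihood ratio of a positive = 0.9/0.2 = 4.5.
Target posterior odds = 0.9/0.1 = 9.
Require 4.5ⁿ ≥ 9 ÷ (1/199) = 1791.
4.5⁴ = 410.0625 falls short of 1791 but 4.5⁵ = 1845.28125 reaches it, so n = 5.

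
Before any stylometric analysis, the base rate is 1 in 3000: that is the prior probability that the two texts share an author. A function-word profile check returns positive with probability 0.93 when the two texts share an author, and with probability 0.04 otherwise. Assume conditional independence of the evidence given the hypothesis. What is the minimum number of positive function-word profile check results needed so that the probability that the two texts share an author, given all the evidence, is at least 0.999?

Prior odds = (1/3000)/(2999/3000) = 1/2999.
Likelihood ratio of a positive result = 0.93/0.04 = 23.25.
Target odds: 0.999 ÷ 0.001 = 999.
Need (1/2999) × 23.25ⁿ ≥ 999, i.e. 23.25ⁿ ≥ 2996001.
23.25⁴ = 74805201/256 falls short of 2996001 but 23.25⁵ ≈6.79383e+06 reaches it, so n = 5.

5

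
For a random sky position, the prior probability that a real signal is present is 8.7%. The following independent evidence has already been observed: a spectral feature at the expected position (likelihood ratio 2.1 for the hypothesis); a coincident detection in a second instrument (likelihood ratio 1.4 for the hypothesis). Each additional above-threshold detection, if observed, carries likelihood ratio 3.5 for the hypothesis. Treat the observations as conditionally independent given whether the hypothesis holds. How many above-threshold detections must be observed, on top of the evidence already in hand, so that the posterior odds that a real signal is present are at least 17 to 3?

Prior odds = 0.087/0.913 = 87/913.
Combined Bayes factor of the evidence already in hand = 2.1 × 1.4 = 2.94.
Odds after that evidence = (87/913) × 2.94 = 12789/45650.
Target odds = 17/3.
Need 3.5ⁿ ≥ 17/3 ÷ (12789/45650) = 776050/38367.
3.5² = 12.25 falls short of 776050/38367 but 3.5³ = 42.875 reaches it, so n = 3.

3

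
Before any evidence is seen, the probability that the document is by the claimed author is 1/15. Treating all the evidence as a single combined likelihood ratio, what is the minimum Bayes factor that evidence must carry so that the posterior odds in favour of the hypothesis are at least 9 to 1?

Prior odds = (1/15)/(14/15) = 1/14.
Target odds = 9.
Required Bayes factor = 9 ÷ (1/14) = 126.

126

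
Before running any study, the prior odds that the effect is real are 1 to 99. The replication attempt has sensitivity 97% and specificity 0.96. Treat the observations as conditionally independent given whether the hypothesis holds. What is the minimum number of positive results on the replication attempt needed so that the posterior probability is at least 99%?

Prior odds = 1/99.
False-positive rate = 1 − 0.96 = 0.04; likelihood ratio of a positive = 0.97/0.04 = 24.25.
Target posterior odds = 0.99/0.01 = 99.
Need (1/99) × 24.25ⁿ ≥ 99, i.e. 24.25ⁿ ≥ 9801.
24.25² = 588.0625 falls short of 9801 but 24.25³ = 912673/64 reaches it, so n = 3.

3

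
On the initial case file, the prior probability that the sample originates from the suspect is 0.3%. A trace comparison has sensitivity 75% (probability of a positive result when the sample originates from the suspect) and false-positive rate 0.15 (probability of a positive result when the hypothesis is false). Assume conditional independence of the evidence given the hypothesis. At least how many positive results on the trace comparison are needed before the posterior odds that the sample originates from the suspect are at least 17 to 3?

Prior odds: 0.003 ÷ 0.997 = 3/997.
Likelihood ratio of a positive result = 0.75/0.15 = 5.
Target odds = 17/3.
Need (3/997) × 5ⁿ ≥ 17/3, i.e. 5ⁿ ≥ 16949/9.
5⁴ = 625 falls short of 16949/9 but 5⁵ = 3125 reaches it, so n = 5.

5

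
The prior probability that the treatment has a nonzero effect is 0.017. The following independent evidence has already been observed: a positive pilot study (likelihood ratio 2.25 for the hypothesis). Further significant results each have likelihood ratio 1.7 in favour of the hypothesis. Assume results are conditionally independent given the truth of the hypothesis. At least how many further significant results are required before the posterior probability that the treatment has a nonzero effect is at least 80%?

9

Prior odds = 0.017/0.983 = 17/983.
Bayes factor of the evidence already in hand = 2.25.
Odds after that evidence = (17/983) × 2.25 = 153/3932.
Target odds = 0.8/0.2 = 4.
Need 1.7ⁿ ≥ 4 ÷ (153/3932) = 15728/153.
1.7⁸ ≈69.7576 falls short of 15728/153 but 1.7⁹ ≈118.588 reaches it, so n = 9.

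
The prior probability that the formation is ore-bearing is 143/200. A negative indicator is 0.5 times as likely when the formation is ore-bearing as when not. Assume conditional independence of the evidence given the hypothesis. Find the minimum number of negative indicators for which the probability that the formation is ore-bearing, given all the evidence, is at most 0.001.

12

Prior odds = 0.715/0.285 = 143/57.
Likelihood ratio per negative indicator = 0.5.
Target odds: 0.001 ÷ 0.999 = 1/999.
Require 0.5ⁿ ≤ 1/999 ÷ (143/57) = 19/47619.
0.5¹¹ = 1/2048 is still above 19/47619 but 0.5¹² = 1/4096 is at or below it, so n = 12.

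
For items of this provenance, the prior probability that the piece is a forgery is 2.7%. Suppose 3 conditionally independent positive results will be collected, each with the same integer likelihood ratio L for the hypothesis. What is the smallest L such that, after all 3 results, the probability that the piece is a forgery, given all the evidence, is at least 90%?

7

Prior odds = 0.027/0.973 = 27/973.
Target odds = 0.9/0.1 = 9.
Need L³ ≥ 9 ÷ (27/973) = 973/3.
6³ = 216 < 973/3 ≤ 343 = 7³, so L = 7.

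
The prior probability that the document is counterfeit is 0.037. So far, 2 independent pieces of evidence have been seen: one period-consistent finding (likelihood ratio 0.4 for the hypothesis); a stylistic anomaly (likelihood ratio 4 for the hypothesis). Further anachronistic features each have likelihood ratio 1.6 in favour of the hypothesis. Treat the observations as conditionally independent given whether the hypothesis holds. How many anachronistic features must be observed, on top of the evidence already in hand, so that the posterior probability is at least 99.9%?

21

Prior odds = 0.037/0.963 = 37/963.
Combined Bayes factor of the evidence already in hand = 0.4 × 4 = 1.6.
Odds after that evidence = (37/963) × 1.6 = 296/4815.
Target odds = 0.999/0.001 = 999.
Need 1.6ⁿ ≥ 999 ÷ (296/4815) = 16250.625.
1.6²⁰ ≈12089.3 falls short of 16250.625 but 1.6²¹ ≈19342.8 reaches it, so n = 21.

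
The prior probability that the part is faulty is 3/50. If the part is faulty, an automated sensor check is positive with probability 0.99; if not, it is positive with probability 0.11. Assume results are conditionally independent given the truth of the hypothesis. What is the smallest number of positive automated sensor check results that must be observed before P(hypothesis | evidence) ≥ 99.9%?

5

Prior odds: 0.06 ÷ 0.94 = 3/47.
Likelihood ratio of a positive = 0.99/0.11 = 9.
Target odds: 0.999 ÷ 0.001 = 999.
Need (3/47) × 9ⁿ ≥ 999, i.e. 9ⁿ ≥ 15651.
9⁴ = 6561 falls short of 15651 but 9⁵ = 59049 reaches it, so n = 5.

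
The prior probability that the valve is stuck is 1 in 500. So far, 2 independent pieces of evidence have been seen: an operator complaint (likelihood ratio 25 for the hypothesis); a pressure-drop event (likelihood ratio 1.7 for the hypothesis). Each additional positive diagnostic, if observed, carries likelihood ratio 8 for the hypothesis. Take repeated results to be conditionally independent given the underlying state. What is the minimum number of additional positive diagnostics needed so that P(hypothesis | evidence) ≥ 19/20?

Prior odds = 0.002/0.998 = 1/499.
Combined Bayes factor of the evidence already in hand = 25 × 1.7 = 42.5.
Odds after that evidence = (1/499) × 42.5 = 85/998.
Target odds = 0.95/0.05 = 19.
Need 8ⁿ ≥ 19 ÷ (85/998) = 18962/85.
8² = 64 falls short of 18962/85 but 8³ = 512 reaches it, so n = 3.

3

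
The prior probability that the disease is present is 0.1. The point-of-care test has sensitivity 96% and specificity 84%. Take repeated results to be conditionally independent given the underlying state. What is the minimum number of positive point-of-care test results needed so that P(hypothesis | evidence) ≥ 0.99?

Prior odds = 0.1/0.9 = 1/9.
False-positive rate = 1 − 0.84 = 0.16; likelihood ratio of a positive = 0.96/0.16 = 6.
Target posterior odds = 0.99/0.01 = 99.
Require 6ⁿ ≥ 99 ÷ (1/9) = 891.
6³ = 216 falls short of 891 but 6⁴ = 1296 reaches it, so n = 4.

4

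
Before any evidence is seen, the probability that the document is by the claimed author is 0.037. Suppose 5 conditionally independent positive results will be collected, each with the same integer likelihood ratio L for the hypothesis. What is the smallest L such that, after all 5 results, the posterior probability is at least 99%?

5

Prior odds = 0.037/0.963 = 37/963.
Target odds = 0.99/0.01 = 99.
Need L⁵ ≥ 99 ÷ (37/963) = 95337/37.
4⁵ = 1024 < 95337/37 ≤ 3125 = 5⁵, so L = 5.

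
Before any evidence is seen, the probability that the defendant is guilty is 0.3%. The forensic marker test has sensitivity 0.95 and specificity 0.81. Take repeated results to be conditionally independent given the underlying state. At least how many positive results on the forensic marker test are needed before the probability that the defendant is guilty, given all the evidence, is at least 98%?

7

Prior odds = 0.003/0.997 = 3/997.
False-positive rate = 1 − 0.81 = 0.19; likelihood ratio of a positive = 0.95/0.19 = 5.
Target posterior odds = 0.98/0.02 = 49.
Require 5ⁿ ≥ 49 ÷ (3/997) = 48853/3.
5⁶ = 15625 falls short of 48853/3 but 5⁷ = 78125 reaches it, so n = 7.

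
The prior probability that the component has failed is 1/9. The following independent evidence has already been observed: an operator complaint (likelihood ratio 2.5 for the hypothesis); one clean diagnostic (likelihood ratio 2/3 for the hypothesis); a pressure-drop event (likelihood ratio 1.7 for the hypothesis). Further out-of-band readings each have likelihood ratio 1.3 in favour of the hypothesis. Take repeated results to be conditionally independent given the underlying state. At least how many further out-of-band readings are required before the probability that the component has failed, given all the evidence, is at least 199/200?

Prior odds = (1/9)/(8/9) = 0.125.
Combined Bayes factor of the evidence already in hand = 2.5 × (2/3) × 1.7 = 17/6.
Odds after that evidence = 0.125 × 17/6 = 17/48.
Target odds = 0.995/0.005 = 199.
Need 1.3ⁿ ≥ 199 ÷ (17/48) = 9552/17.
1.3²⁴ ≈542.801 falls short of 9552/17 but 1.3²⁵ ≈705.641 reaches it, so n = 25.

25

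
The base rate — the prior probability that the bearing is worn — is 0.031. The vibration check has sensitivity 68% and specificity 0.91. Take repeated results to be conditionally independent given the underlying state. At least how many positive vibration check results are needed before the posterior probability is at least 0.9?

3

Prior odds: 0.031 ÷ 0.969 = 31/969.
False-positive rate = 1 − 0.91 = 0.09; likelihood ratio of a positive = 0.68/0.09 = 68/9.
Target odds: 0.9 ÷ 0.1 = 9.
Need (31/969) × (68/9)ⁿ ≥ 9, i.e. (68/9)ⁿ ≥ 8721/31.
(68/9)² = 4624/81 falls short of 8721/31 but (68/9)³ = 314432/729 reaches it, so n = 3.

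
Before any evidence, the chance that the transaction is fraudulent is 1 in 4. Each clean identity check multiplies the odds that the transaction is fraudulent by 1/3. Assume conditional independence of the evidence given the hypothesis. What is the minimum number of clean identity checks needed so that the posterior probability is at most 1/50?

Prior odds: 0.25 ÷ 0.75 = 1/3.
Likelihood ratio per clean identity check = 1/3.
Target posterior odds = 0.02/0.98 = 1/49.
Need (1/3) × (1/3)ⁿ ≤ 1/49, i.e. (1/3)ⁿ ≤ 3/49.
(1/3)² = 1/9 is still above 3/49 but (1/3)³ = 1/27 is at or below it, so n = 3.

3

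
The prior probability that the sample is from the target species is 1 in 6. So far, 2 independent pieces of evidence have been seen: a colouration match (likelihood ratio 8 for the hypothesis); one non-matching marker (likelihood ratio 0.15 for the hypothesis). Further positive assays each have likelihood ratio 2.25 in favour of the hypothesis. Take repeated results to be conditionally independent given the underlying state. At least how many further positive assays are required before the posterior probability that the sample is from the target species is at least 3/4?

Prior odds = (1/6)/(5/6) = 0.2.
Combined Bayes factor of the evidence already in hand = 8 × 0.15 = 1.2.
Odds after that evidence = 0.2 × 1.2 = 0.24.
Target odds = 0.75/0.25 = 3.
Need 2.25ⁿ ≥ 3 ÷ 0.24 = 12.5.
2.25³ = 11.390625 falls short of 12.5 but 2.25⁴ = 25.62890625 reaches it, so n = 4.

4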